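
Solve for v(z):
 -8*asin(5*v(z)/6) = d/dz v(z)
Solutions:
 Integral(1/asin(5*_y/6), (_y, v(z))) = C1 - 8*z


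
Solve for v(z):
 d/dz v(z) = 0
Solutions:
 v(z) = C1


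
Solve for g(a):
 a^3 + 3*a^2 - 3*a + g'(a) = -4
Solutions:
 g(a) = C1 - a^4/4 - a^3 + 3*a^2/2 - 4*a


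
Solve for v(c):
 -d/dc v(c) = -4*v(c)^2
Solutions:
 v(c) = -1/(C1 + 4*c)


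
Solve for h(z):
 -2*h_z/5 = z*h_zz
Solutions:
 h(z) = C1 + C2*z^(3/5)


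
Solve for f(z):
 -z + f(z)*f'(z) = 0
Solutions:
 f(z) = -sqrt(C1 + z^2)
 f(z) = sqrt(C1 + z^2)


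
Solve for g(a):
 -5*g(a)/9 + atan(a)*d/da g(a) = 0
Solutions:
 g(a) = C1*exp(5*Integral(1/atan(a), a)/9)


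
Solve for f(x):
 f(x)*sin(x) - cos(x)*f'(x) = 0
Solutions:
 f(x) = C1/cos(x)


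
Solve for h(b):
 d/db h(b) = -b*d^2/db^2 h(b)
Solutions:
 h(b) = C1 + C2*log(b)


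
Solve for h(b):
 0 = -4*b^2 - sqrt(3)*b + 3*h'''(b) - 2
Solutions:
 h(b) = C1 + C2*b + C3*b^2 + b^5/45 + sqrt(3)*b^4/72 + b^3/9


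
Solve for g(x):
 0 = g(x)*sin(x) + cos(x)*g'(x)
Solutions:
 g(x) = C1*cos(x)


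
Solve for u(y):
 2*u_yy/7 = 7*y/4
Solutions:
 u(y) = C1 + C2*y + 49*y^3/48


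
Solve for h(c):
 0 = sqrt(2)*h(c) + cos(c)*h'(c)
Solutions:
 h(c) = C1*(sin(c) - 1)^(sqrt(2)/2)/(sin(c) + 1)^(sqrt(2)/2)


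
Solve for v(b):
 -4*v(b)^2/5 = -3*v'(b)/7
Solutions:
 v(b) = -15/(C1 + 28*b)


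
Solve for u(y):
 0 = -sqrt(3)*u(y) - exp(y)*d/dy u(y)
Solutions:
 u(y) = C1*exp(sqrt(3)*exp(-y))


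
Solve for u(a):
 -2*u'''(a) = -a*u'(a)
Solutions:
 u(a) = C1 + Integral(C2*airyai(2^(2/3)*a/2) + C3*airybi(2^(2/3)*a/2), a)


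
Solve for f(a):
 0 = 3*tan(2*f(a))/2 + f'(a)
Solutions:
 f(a) = -asin(C1*exp(-3*a))/2 + pi/2
 f(a) = asin(C1*exp(-3*a))/2


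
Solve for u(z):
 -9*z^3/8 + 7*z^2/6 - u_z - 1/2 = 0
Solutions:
 u(z) = C1 - 9*z^4/32 + 7*z^3/18 - z/2


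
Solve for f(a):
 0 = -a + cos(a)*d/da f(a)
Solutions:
 f(a) = C1 + Integral(a/cos(a), a)


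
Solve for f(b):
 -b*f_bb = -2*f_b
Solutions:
 f(b) = C1 + C2*b^3


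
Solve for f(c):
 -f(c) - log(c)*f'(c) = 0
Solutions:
 f(c) = C1*exp(-li(c))


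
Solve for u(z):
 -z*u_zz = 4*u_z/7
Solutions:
 u(z) = C1 + C2*z^(3/7)


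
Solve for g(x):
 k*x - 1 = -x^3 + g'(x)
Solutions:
 g(x) = C1 + k*x^2/2 + x^4/4 - x


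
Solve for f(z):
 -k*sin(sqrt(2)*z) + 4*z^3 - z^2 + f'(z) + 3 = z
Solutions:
 f(z) = C1 - sqrt(2)*k*cos(sqrt(2)*z)/2 - z^4 + z^3/3 + z^2/2 - 3*z


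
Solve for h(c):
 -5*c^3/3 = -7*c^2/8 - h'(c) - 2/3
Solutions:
 h(c) = C1 + 5*c^4/12 - 7*c^3/24 - 2*c/3


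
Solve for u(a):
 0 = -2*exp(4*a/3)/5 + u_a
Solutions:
 u(a) = C1 + 3*exp(4*a/3)/10


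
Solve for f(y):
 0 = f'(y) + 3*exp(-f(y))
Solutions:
 f(y) = log(C1 - 3*y)


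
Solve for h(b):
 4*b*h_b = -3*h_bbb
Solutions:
 h(b) = C1 + Integral(C2*airyai(-6^(2/3)*b/3) + C3*airybi(-6^(2/3)*b/3), b)


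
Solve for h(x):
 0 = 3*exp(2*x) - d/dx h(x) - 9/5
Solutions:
 h(x) = C1 - 9*x/5 + 3*exp(2*x)/2


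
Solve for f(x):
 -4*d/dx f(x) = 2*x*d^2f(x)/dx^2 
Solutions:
 f(x) = C1 + C2/x


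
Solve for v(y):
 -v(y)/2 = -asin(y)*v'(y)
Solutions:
 v(y) = C1*exp(Integral(1/asin(y), y)/2)


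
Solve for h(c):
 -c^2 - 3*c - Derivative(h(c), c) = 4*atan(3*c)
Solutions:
 h(c) = C1 - c^3/3 - 3*c^2/2 - 4*c*atan(3*c) + 2*log(9*c^2 + 1)/3


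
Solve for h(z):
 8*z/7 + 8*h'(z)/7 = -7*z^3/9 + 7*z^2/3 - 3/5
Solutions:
 h(z) = C1 - 49*z^4/288 + 49*z^3/72 - z^2/2 - 21*z/40


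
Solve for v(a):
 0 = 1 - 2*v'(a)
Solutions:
 v(a) = C1 + a/2


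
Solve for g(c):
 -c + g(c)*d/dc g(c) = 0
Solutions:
 g(c) = -sqrt(C1 + c^2)
 g(c) = sqrt(C1 + c^2)


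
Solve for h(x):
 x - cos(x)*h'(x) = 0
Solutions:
 h(x) = C1 + Integral(x/cos(x), x)


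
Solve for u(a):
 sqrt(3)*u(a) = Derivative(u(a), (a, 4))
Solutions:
 u(a) = C1*exp(-3^(1/8)*a) + C2*exp(3^(1/8)*a) + C3*sin(3^(1/8)*a) + C4*cos(3^(1/8)*a)


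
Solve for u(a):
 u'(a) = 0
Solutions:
 u(a) = C1


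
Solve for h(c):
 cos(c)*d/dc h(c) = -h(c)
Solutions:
 h(c) = C1*sqrt(sin(c) - 1)/sqrt(sin(c) + 1)


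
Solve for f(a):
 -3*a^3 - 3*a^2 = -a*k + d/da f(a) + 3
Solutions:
 f(a) = C1 - 3*a^4/4 - a^3 + a^2*k/2 - 3*a


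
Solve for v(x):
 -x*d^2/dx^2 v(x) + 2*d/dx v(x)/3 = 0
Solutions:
 v(x) = C1 + C2*x^(5/3)


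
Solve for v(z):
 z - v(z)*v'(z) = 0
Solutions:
 v(z) = -sqrt(C1 + z^2)
 v(z) = sqrt(C1 + z^2)


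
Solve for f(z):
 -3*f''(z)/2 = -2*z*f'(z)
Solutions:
 f(z) = C1 + C2*erfi(sqrt(6)*z/3)


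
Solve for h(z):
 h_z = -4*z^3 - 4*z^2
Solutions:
 h(z) = C1 - z^4 - 4*z^3/3


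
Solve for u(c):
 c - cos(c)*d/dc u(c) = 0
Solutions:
 u(c) = C1 + Integral(c/cos(c), c)


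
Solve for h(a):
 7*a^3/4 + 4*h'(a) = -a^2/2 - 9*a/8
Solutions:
 h(a) = C1 - 7*a^4/64 - a^3/24 - 9*a^2/64


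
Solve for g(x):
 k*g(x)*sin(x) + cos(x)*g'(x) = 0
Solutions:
 g(x) = C1*exp(k*log(cos(x)))


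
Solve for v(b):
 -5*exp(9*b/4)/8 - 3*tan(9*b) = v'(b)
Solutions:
 v(b) = C1 - 5*exp(9*b/4)/18 + log(cos(9*b))/3


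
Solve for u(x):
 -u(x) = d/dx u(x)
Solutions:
 u(x) = C1*exp(-x)


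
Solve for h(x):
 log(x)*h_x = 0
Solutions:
 h(x) = C1


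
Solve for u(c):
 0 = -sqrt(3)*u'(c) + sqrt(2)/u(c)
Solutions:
 u(c) = -sqrt(C1 + 6*sqrt(6)*c)/3
 u(c) = sqrt(C1 + 6*sqrt(6)*c)/3


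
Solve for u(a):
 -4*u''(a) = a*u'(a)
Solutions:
 u(a) = C1 + C2*erf(sqrt(2)*a/4)


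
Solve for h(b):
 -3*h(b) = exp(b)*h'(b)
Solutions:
 h(b) = C1*exp(3*exp(-b))


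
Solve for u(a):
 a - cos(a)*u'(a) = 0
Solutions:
 u(a) = C1 + Integral(a/cos(a), a)


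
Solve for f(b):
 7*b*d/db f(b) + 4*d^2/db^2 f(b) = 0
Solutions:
 f(b) = C1 + C2*erf(sqrt(14)*b/4)


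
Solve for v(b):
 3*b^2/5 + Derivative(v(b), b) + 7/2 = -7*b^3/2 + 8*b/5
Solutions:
 v(b) = C1 - 7*b^4/8 - b^3/5 + 4*b^2/5 - 7*b/2


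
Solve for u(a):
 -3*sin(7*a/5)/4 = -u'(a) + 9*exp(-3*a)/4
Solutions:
 u(a) = C1 - 15*cos(7*a/5)/28 - 3*exp(-3*a)/4


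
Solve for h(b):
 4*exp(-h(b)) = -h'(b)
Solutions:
 h(b) = log(C1 - 4*b)


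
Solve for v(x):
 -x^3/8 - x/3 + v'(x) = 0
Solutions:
 v(x) = C1 + x^4/32 + x^2/6


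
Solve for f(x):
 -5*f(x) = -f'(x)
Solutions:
 f(x) = C1*exp(5*x)


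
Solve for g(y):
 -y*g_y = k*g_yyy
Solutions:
 g(y) = C1 + Integral(C2*airyai(y*(-1/k)^(1/3)) + C3*airybi(y*(-1/k)^(1/3)), y)


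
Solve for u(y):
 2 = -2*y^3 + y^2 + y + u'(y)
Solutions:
 u(y) = C1 + y^4/2 - y^3/3 - y^2/2 + 2*y


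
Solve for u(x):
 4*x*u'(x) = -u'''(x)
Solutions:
 u(x) = C1 + Integral(C2*airyai(-2^(2/3)*x) + C3*airybi(-2^(2/3)*x), x)


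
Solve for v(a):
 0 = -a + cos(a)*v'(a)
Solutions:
 v(a) = C1 + Integral(a/cos(a), a)


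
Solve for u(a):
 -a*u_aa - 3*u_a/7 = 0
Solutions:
 u(a) = C1 + C2*a^(4/7)


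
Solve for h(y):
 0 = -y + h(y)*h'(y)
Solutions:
 h(y) = -sqrt(C1 + y^2)
 h(y) = sqrt(C1 + y^2)


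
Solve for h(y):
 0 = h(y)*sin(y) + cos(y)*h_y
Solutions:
 h(y) = C1*cos(y)


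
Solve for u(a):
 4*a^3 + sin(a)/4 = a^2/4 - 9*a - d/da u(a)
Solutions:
 u(a) = C1 - a^4 + a^3/12 - 9*a^2/2 + cos(a)/4


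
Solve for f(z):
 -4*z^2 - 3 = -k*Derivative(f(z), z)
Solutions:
 f(z) = C1 + 4*z^3/(3*k) + 3*z/k


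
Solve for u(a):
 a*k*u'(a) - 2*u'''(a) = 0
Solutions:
 u(a) = C1 + Integral(C2*airyai(2^(2/3)*a*k^(1/3)/2) + C3*airybi(2^(2/3)*a*k^(1/3)/2), a)


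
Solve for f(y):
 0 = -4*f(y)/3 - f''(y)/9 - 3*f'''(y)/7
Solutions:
 f(y) = C1*exp(y*(-14 + 7*7^(2/3)/(486*sqrt(59098) + 118147)^(1/3) + 7^(1/3)*(486*sqrt(59098) + 118147)^(1/3))/162)*sin(sqrt(3)*7^(1/3)*y*(-(486*sqrt(59098) + 118147)^(1/3) + 7*7^(1/3)/(486*sqrt(59098) + 118147)^(1/3))/162) + C2*exp(y*(-14 + 7*7^(2/3)/(486*sqrt(59098) + 118147)^(1/3) + 7^(1/3)*(486*sqrt(59098) + 118147)^(1/3))/162)*cos(sqrt(3)*7^(1/3)*y*(-(486*sqrt(59098) + 118147)^(1/3) + 7*7^(1/3)/(486*sqrt(59098) + 118147)^(1/3))/162) + C3*exp(-y*(7*7^(2/3)/(486*sqrt(59098) + 118147)^(1/3) + 7 + 7^(1/3)*(486*sqrt(59098) + 118147)^(1/3))/81)


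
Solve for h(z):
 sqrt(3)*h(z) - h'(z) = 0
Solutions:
 h(z) = C1*exp(sqrt(3)*z)


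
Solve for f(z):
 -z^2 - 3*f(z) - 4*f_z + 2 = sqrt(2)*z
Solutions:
 f(z) = C1*exp(-3*z/4) - z^2/3 - sqrt(2)*z/3 + 8*z/9 - 14/27 + 4*sqrt(2)/9


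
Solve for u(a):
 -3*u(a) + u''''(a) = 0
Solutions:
 u(a) = C1*exp(-3^(1/4)*a) + C2*exp(3^(1/4)*a) + C3*sin(3^(1/4)*a) + C4*cos(3^(1/4)*a)


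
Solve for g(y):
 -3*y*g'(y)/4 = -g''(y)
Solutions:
 g(y) = C1 + C2*erfi(sqrt(6)*y/4)


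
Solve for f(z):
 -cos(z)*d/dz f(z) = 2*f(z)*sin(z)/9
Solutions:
 f(z) = C1*cos(z)^(2/9)


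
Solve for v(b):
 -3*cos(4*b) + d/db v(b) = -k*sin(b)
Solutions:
 v(b) = C1 + k*cos(b) + 3*sin(4*b)/4


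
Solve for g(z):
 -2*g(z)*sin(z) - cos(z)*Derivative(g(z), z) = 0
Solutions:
 g(z) = C1*cos(z)^2


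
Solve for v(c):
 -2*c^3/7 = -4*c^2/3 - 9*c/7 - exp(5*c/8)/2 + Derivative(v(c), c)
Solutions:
 v(c) = C1 - c^4/14 + 4*c^3/9 + 9*c^2/14 + 4*exp(5*c/8)/5


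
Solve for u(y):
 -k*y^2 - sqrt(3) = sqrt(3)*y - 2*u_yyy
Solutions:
 u(y) = C1 + C2*y + C3*y^2 + k*y^5/120 + sqrt(3)*y^4/48 + sqrt(3)*y^3/12


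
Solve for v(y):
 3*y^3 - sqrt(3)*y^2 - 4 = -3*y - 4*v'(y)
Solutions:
 v(y) = C1 - 3*y^4/16 + sqrt(3)*y^3/12 - 3*y^2/8 + y


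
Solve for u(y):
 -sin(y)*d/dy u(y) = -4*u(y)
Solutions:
 u(y) = C1*(cos(y)^2 - 2*cos(y) + 1)/(cos(y)^2 + 2*cos(y) + 1)


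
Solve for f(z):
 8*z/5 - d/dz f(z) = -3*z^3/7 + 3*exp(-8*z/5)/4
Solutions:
 f(z) = C1 + 3*z^4/28 + 4*z^2/5 + 15*exp(-8*z/5)/32


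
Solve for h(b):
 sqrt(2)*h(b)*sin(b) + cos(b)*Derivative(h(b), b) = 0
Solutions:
 h(b) = C1*cos(b)^(sqrt(2))


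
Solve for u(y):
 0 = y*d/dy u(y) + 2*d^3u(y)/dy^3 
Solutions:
 u(y) = C1 + Integral(C2*airyai(-2^(2/3)*y/2) + C3*airybi(-2^(2/3)*y/2), y)


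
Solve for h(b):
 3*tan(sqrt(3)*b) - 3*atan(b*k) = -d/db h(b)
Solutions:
 h(b) = C1 + 3*Piecewise((b*atan(b*k) - log(b^2*k^2 + 1)/(2*k), Ne(k, 0)), (0, True)) + sqrt(3)*log(cos(sqrt(3)*b))


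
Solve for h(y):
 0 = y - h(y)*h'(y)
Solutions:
 h(y) = -sqrt(C1 + y^2)
 h(y) = sqrt(C1 + y^2)


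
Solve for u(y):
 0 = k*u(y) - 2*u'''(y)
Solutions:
 u(y) = C1*exp(2^(2/3)*k^(1/3)*y/2) + C2*exp(2^(2/3)*k^(1/3)*y*(-1 + sqrt(3)*I)/4) + C3*exp(-2^(2/3)*k^(1/3)*y*(1 + sqrt(3)*I)/4)


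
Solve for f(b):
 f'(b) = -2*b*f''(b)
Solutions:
 f(b) = C1 + C2*sqrt(b)


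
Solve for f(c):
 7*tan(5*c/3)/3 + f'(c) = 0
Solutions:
 f(c) = C1 + 7*log(cos(5*c/3))/5


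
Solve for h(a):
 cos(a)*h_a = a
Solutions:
 h(a) = C1 + Integral(a/cos(a), a)


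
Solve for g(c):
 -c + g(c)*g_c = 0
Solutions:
 g(c) = -sqrt(C1 + c^2)
 g(c) = sqrt(C1 + c^2)


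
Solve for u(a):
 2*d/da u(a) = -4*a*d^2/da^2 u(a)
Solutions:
 u(a) = C1 + C2*sqrt(a)


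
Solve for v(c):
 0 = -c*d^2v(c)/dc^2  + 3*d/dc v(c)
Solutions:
 v(c) = C1 + C2*c^4


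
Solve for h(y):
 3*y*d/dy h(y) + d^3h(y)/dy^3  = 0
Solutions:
 h(y) = C1 + Integral(C2*airyai(-3^(1/3)*y) + C3*airybi(-3^(1/3)*y), y)


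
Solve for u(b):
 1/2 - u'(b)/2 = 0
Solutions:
 u(b) = C1 + b


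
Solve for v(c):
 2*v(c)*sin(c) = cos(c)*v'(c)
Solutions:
 v(c) = C1/cos(c)^2


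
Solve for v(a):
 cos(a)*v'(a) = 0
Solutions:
 v(a) = C1


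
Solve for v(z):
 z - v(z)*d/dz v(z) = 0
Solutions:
 v(z) = -sqrt(C1 + z^2)
 v(z) = sqrt(C1 + z^2)


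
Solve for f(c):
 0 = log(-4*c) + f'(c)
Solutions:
 f(c) = C1 - c*log(-c) + c*(1 - 2*log(2))


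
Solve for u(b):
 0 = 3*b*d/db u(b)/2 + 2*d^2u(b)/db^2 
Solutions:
 u(b) = C1 + C2*erf(sqrt(6)*b/4)


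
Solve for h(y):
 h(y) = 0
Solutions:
 h(y) = 0


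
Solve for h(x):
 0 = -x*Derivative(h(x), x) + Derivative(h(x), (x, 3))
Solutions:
 h(x) = C1 + Integral(C2*airyai(x) + C3*airybi(x), x)


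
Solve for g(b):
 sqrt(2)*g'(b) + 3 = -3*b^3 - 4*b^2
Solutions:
 g(b) = C1 - 3*sqrt(2)*b^4/8 - 2*sqrt(2)*b^3/3 - 3*sqrt(2)*b/2


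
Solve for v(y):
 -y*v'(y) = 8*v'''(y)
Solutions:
 v(y) = C1 + Integral(C2*airyai(-y/2) + C3*airybi(-y/2), y)


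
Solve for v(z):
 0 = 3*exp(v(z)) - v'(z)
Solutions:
 v(z) = log(-1/(C1 + 3*z))


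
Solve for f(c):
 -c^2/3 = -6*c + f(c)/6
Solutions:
 f(c) = 2*c*(18 - c)


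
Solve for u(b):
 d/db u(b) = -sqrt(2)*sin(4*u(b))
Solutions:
 u(b) = -acos((-C1 - exp(8*sqrt(2)*b))/(C1 - exp(8*sqrt(2)*b)))/4 + pi/2
 u(b) = acos((-C1 - exp(8*sqrt(2)*b))/(C1 - exp(8*sqrt(2)*b)))/4


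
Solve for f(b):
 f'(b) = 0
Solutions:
 f(b) = C1


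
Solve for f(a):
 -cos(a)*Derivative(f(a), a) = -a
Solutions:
 f(a) = C1 + Integral(a/cos(a), a)


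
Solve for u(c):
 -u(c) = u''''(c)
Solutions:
 u(c) = (C1*sin(sqrt(2)*c/2) + C2*cos(sqrt(2)*c/2))*exp(-sqrt(2)*c/2) + (C3*sin(sqrt(2)*c/2) + C4*cos(sqrt(2)*c/2))*exp(sqrt(2)*c/2)


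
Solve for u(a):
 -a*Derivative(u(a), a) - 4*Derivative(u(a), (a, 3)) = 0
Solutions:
 u(a) = C1 + Integral(C2*airyai(-2^(1/3)*a/2) + C3*airybi(-2^(1/3)*a/2), a)


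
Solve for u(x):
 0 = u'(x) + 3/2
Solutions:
 u(x) = C1 - 3*x/2


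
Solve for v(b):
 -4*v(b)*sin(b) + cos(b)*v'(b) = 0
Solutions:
 v(b) = C1/cos(b)^4


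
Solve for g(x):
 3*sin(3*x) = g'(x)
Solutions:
 g(x) = C1 - cos(3*x)


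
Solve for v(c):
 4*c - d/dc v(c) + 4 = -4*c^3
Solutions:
 v(c) = C1 + c^4 + 2*c^2 + 4*c


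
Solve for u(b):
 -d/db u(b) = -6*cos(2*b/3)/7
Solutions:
 u(b) = C1 + 9*sin(2*b/3)/7


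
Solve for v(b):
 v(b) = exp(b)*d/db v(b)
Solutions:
 v(b) = C1*exp(-exp(-b))


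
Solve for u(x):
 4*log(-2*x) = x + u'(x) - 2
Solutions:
 u(x) = C1 - x^2/2 + 4*x*log(-x) + 2*x*(-1 + 2*log(2))


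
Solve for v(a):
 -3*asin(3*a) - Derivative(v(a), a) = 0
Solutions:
 v(a) = C1 - 3*a*asin(3*a) - sqrt(1 - 9*a^2)


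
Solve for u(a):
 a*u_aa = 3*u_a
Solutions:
 u(a) = C1 + C2*a^4


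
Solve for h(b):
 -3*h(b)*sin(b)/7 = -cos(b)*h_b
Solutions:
 h(b) = C1/cos(b)^(3/7)


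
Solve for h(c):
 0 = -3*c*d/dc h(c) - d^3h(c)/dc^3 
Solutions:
 h(c) = C1 + Integral(C2*airyai(-3^(1/3)*c) + C3*airybi(-3^(1/3)*c), c)


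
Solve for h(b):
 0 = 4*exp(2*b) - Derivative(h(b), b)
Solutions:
 h(b) = C1 + 2*exp(2*b)


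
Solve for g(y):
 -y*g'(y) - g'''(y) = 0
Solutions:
 g(y) = C1 + Integral(C2*airyai(-y) + C3*airybi(-y), y)


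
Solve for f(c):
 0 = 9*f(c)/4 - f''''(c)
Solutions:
 f(c) = C1*exp(-sqrt(6)*c/2) + C2*exp(sqrt(6)*c/2) + C3*sin(sqrt(6)*c/2) + C4*cos(sqrt(6)*c/2)


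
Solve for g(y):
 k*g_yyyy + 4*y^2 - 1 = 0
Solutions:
 g(y) = C1 + C2*y + C3*y^2 + C4*y^3 - y^6/(90*k) + y^4/(24*k)


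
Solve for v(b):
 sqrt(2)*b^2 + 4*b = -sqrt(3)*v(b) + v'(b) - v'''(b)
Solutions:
 v(b) = C1*exp(2^(1/3)*sqrt(3)*b*(2/(sqrt(77) + 9)^(1/3) + 2^(1/3)*(sqrt(77) + 9)^(1/3))/12)*sin(2^(1/3)*b*(-2^(1/3)*(sqrt(77) + 9)^(1/3) + 2/(sqrt(77) + 9)^(1/3))/4) + C2*exp(2^(1/3)*sqrt(3)*b*(2/(sqrt(77) + 9)^(1/3) + 2^(1/3)*(sqrt(77) + 9)^(1/3))/12)*cos(2^(1/3)*b*(-2^(1/3)*(sqrt(77) + 9)^(1/3) + 2/(sqrt(77) + 9)^(1/3))/4) + C3*exp(-2^(1/3)*sqrt(3)*b*(2/(sqrt(77) + 9)^(1/3) + 2^(1/3)*(sqrt(77) + 9)^(1/3))/6) - sqrt(6)*b^2/3 - 4*sqrt(3)*b/3 - 2*sqrt(2)*b/3 - 4/3 - 2*sqrt(6)/9


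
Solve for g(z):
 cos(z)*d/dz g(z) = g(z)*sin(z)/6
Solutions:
 g(z) = C1/cos(z)^(1/6)


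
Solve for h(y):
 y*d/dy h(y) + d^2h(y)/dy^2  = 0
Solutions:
 h(y) = C1 + C2*erf(sqrt(2)*y/2)


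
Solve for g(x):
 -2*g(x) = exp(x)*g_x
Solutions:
 g(x) = C1*exp(2*exp(-x))


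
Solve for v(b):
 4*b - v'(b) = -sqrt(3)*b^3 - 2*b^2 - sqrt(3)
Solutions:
 v(b) = C1 + sqrt(3)*b^4/4 + 2*b^3/3 + 2*b^2 + sqrt(3)*b


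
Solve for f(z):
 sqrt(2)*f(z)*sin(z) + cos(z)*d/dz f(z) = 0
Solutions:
 f(z) = C1*cos(z)^(sqrt(2))


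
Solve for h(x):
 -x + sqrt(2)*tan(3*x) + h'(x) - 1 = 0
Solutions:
 h(x) = C1 + x^2/2 + x + sqrt(2)*log(cos(3*x))/3


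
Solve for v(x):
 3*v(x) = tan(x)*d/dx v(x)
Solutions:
 v(x) = C1*sin(x)^3


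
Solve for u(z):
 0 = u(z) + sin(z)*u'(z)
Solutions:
 u(z) = C1*sqrt(cos(z) + 1)/sqrt(cos(z) - 1)


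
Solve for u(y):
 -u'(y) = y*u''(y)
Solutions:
 u(y) = C1 + C2*log(y)


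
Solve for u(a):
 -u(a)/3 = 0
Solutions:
 u(a) = 0


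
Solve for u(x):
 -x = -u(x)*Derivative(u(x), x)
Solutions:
 u(x) = -sqrt(C1 + x^2)
 u(x) = sqrt(C1 + x^2)


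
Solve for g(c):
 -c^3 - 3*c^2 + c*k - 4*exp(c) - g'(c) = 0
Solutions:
 g(c) = C1 - c^4/4 - c^3 + c^2*k/2 - 4*exp(c)


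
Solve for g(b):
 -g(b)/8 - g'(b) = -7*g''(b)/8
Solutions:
 g(b) = C1*exp(b*(4 - sqrt(23))/7) + C2*exp(b*(4 + sqrt(23))/7)


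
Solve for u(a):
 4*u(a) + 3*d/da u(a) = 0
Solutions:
 u(a) = C1*exp(-4*a/3)


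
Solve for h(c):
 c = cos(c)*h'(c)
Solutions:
 h(c) = C1 + Integral(c/cos(c), c)


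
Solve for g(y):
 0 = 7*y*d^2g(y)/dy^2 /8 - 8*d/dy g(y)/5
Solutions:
 g(y) = C1 + C2*y^(99/35)


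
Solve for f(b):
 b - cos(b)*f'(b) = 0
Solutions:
 f(b) = C1 + Integral(b/cos(b), b)


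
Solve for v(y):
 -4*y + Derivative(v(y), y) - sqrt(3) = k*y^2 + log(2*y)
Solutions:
 v(y) = C1 + k*y^3/3 + 2*y^2 + y*log(y) - y + y*log(2) + sqrt(3)*y


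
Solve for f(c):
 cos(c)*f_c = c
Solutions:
 f(c) = C1 + Integral(c/cos(c), c)


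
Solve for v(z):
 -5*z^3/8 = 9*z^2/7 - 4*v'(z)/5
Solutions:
 v(z) = C1 + 25*z^4/128 + 15*z^3/28


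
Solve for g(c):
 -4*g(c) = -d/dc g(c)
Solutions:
 g(c) = C1*exp(4*c)


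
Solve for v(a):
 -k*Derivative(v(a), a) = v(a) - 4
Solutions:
 v(a) = C1*exp(-a/k) + 4


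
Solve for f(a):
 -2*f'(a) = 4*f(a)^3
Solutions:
 f(a) = -sqrt(2)*sqrt(-1/(C1 - 2*a))/2
 f(a) = sqrt(2)*sqrt(-1/(C1 - 2*a))/2


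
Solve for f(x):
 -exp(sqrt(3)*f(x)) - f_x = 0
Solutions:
 f(x) = sqrt(3)*(2*log(1/(C1 + x)) - log(3))/6


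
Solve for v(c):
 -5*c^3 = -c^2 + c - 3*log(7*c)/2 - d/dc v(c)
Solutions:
 v(c) = C1 + 5*c^4/4 - c^3/3 + c^2/2 - 3*c*log(c)/2 - 3*c*log(7)/2 + 3*c/2


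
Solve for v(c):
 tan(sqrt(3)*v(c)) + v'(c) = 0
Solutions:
 v(c) = sqrt(3)*(pi - asin(C1*exp(-sqrt(3)*c)))/3
 v(c) = sqrt(3)*asin(C1*exp(-sqrt(3)*c))/3


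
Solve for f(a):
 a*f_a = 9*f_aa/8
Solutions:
 f(a) = C1 + C2*erfi(2*a/3)


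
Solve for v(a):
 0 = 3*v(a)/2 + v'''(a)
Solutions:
 v(a) = C3*exp(-2^(2/3)*3^(1/3)*a/2) + (C1*sin(2^(2/3)*3^(5/6)*a/4) + C2*cos(2^(2/3)*3^(5/6)*a/4))*exp(2^(2/3)*3^(1/3)*a/4)


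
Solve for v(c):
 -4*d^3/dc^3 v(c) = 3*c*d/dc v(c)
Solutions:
 v(c) = C1 + Integral(C2*airyai(-6^(1/3)*c/2) + C3*airybi(-6^(1/3)*c/2), c)


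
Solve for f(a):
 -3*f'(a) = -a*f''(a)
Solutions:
 f(a) = C1 + C2*a^4


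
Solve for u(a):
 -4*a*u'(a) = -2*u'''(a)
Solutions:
 u(a) = C1 + Integral(C2*airyai(2^(1/3)*a) + C3*airybi(2^(1/3)*a), a)


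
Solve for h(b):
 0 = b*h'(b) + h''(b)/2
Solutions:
 h(b) = C1 + C2*erf(b)


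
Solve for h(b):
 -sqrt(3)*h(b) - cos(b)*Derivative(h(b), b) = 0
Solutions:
 h(b) = C1*(sin(b) - 1)^(sqrt(3)/2)/(sin(b) + 1)^(sqrt(3)/2)


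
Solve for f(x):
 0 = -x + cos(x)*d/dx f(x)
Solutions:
 f(x) = C1 + Integral(x/cos(x), x)


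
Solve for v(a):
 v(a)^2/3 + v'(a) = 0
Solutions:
 v(a) = 3/(C1 + a)


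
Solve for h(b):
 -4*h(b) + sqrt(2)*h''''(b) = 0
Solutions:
 h(b) = C1*exp(-2^(3/8)*b) + C2*exp(2^(3/8)*b) + C3*sin(2^(3/8)*b) + C4*cos(2^(3/8)*b)


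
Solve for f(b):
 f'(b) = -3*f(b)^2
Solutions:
 f(b) = 1/(C1 + 3*b)


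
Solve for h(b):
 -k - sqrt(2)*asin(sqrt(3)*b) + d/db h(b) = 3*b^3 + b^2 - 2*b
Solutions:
 h(b) = C1 + 3*b^4/4 + b^3/3 - b^2 + b*k + sqrt(2)*(b*asin(sqrt(3)*b) + sqrt(3)*sqrt(1 - 3*b^2)/3)


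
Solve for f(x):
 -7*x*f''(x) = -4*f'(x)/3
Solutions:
 f(x) = C1 + C2*x^(25/21)


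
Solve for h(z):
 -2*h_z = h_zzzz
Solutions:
 h(z) = C1 + C4*exp(-2^(1/3)*z) + (C2*sin(2^(1/3)*sqrt(3)*z/2) + C3*cos(2^(1/3)*sqrt(3)*z/2))*exp(2^(1/3)*z/2)


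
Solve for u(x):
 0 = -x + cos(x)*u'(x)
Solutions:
 u(x) = C1 + Integral(x/cos(x), x)


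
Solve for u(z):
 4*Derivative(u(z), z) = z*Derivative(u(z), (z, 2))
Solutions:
 u(z) = C1 + C2*z^5


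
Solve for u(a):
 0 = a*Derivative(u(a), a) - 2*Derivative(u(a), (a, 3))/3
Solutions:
 u(a) = C1 + Integral(C2*airyai(2^(2/3)*3^(1/3)*a/2) + C3*airybi(2^(2/3)*3^(1/3)*a/2), a)


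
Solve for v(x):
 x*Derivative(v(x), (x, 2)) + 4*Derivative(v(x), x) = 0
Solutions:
 v(x) = C1 + C2/x^3


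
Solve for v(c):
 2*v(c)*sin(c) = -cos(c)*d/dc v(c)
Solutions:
 v(c) = C1*cos(c)^2


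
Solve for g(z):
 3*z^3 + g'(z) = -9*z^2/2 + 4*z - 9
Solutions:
 g(z) = C1 - 3*z^4/4 - 3*z^3/2 + 2*z^2 - 9*z


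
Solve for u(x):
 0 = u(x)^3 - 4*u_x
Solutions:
 u(x) = -sqrt(2)*sqrt(-1/(C1 + x))
 u(x) = sqrt(2)*sqrt(-1/(C1 + x))


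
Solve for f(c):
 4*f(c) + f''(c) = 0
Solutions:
 f(c) = C1*sin(2*c) + C2*cos(2*c)


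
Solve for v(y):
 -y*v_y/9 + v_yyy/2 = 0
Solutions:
 v(y) = C1 + Integral(C2*airyai(6^(1/3)*y/3) + C3*airybi(6^(1/3)*y/3), y)


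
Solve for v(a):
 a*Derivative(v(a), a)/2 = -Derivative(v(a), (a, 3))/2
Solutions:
 v(a) = C1 + Integral(C2*airyai(-a) + C3*airybi(-a), a)


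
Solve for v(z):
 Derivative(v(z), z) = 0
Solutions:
 v(z) = C1


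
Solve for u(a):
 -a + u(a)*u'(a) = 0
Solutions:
 u(a) = -sqrt(C1 + a^2)
 u(a) = sqrt(C1 + a^2)


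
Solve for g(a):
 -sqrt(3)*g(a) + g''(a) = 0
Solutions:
 g(a) = C1*exp(-3^(1/4)*a) + C2*exp(3^(1/4)*a)


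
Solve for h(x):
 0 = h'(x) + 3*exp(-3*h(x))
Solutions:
 h(x) = log(C1 - 9*x)/3
 h(x) = log((-3^(1/3) - 3^(5/6)*I)*(C1 - 3*x)^(1/3)/2)
 h(x) = log((-3^(1/3) + 3^(5/6)*I)*(C1 - 3*x)^(1/3)/2)


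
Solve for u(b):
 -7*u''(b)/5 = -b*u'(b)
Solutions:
 u(b) = C1 + C2*erfi(sqrt(70)*b/14)


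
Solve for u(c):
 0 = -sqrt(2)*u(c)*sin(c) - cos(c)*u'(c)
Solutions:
 u(c) = C1*cos(c)^(sqrt(2))


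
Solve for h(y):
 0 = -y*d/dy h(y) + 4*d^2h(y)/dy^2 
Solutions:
 h(y) = C1 + C2*erfi(sqrt(2)*y/4)


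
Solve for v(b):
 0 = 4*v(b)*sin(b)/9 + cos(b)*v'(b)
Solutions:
 v(b) = C1*cos(b)^(4/9)


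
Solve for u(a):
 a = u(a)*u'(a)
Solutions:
 u(a) = -sqrt(C1 + a^2)
 u(a) = sqrt(C1 + a^2)


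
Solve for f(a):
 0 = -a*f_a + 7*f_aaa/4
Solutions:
 f(a) = C1 + Integral(C2*airyai(14^(2/3)*a/7) + C3*airybi(14^(2/3)*a/7), a)


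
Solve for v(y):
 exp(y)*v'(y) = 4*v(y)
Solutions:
 v(y) = C1*exp(-4*exp(-y))


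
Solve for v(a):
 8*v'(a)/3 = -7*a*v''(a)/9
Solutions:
 v(a) = C1 + C2/a^(17/7)


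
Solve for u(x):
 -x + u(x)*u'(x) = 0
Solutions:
 u(x) = -sqrt(C1 + x^2)
 u(x) = sqrt(C1 + x^2)


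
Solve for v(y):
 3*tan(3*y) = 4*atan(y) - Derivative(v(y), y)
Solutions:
 v(y) = C1 + 4*y*atan(y) - 2*log(y^2 + 1) + log(cos(3*y))


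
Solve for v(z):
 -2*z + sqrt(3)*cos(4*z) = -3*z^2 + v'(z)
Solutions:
 v(z) = C1 + z^3 - z^2 + sqrt(3)*sin(4*z)/4


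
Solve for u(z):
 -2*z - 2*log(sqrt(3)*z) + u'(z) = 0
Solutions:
 u(z) = C1 + z^2 + 2*z*log(z) - 2*z + z*log(3)


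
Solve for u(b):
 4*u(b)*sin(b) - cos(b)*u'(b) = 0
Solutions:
 u(b) = C1/cos(b)^4


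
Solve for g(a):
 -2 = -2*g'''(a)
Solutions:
 g(a) = C1 + C2*a + C3*a^2 + a^3/6


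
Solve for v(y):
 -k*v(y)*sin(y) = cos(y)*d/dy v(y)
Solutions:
 v(y) = C1*exp(k*log(cos(y)))


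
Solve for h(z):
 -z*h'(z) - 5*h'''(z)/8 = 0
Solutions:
 h(z) = C1 + Integral(C2*airyai(-2*5^(2/3)*z/5) + C3*airybi(-2*5^(2/3)*z/5), z)


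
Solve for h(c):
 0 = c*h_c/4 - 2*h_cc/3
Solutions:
 h(c) = C1 + C2*erfi(sqrt(3)*c/4)


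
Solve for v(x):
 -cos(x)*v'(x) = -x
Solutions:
 v(x) = C1 + Integral(x/cos(x), x)


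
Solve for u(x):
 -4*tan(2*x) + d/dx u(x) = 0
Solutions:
 u(x) = C1 - 2*log(cos(2*x))


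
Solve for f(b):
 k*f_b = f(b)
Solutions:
 f(b) = C1*exp(b/k)


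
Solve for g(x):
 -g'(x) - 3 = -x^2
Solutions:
 g(x) = C1 + x^3/3 - 3*x


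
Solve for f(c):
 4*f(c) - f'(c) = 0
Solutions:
 f(c) = C1*exp(4*c)


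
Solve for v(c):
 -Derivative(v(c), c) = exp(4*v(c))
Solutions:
 v(c) = log(-I*(1/(C1 + 4*c))^(1/4))
 v(c) = log(I*(1/(C1 + 4*c))^(1/4))
 v(c) = log(-(1/(C1 + 4*c))^(1/4))
 v(c) = log(1/(C1 + 4*c))/4


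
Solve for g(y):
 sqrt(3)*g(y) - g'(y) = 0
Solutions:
 g(y) = C1*exp(sqrt(3)*y)


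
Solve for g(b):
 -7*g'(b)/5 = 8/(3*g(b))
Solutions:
 g(b) = -sqrt(C1 - 1680*b)/21
 g(b) = sqrt(C1 - 1680*b)/21


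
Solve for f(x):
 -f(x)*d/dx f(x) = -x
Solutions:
 f(x) = -sqrt(C1 + x^2)
 f(x) = sqrt(C1 + x^2)


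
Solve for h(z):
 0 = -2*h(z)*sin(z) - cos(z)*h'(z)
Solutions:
 h(z) = C1*cos(z)^2


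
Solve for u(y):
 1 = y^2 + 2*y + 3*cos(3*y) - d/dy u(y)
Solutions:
 u(y) = C1 + y^3/3 + y^2 - y + sin(3*y)


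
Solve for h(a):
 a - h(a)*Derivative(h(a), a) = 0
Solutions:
 h(a) = -sqrt(C1 + a^2)
 h(a) = sqrt(C1 + a^2)


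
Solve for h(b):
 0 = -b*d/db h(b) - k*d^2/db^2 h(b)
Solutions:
 h(b) = C1 + C2*sqrt(k)*erf(sqrt(2)*b*sqrt(1/k)/2)


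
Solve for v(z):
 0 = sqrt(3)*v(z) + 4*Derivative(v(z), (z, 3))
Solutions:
 v(z) = C3*exp(-2^(1/3)*3^(1/6)*z/2) + (C1*sin(2^(1/3)*3^(2/3)*z/4) + C2*cos(2^(1/3)*3^(2/3)*z/4))*exp(2^(1/3)*3^(1/6)*z/4)


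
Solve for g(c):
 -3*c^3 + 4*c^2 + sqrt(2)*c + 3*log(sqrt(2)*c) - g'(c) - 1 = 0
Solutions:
 g(c) = C1 - 3*c^4/4 + 4*c^3/3 + sqrt(2)*c^2/2 + 3*c*log(c) - 4*c + 3*c*log(2)/2


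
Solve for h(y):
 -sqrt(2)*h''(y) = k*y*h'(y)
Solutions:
 h(y) = Piecewise((-2^(3/4)*sqrt(pi)*C1*erf(2^(1/4)*sqrt(k)*y/2)/(2*sqrt(k)) - C2, (k > 0) | (k < 0)), (-C1*y - C2, True))


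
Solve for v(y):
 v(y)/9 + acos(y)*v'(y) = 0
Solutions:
 v(y) = C1*exp(-Integral(1/acos(y), y)/9)


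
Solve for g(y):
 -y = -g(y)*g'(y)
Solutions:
 g(y) = -sqrt(C1 + y^2)
 g(y) = sqrt(C1 + y^2)


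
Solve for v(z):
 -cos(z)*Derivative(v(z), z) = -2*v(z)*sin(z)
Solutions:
 v(z) = C1/cos(z)^2


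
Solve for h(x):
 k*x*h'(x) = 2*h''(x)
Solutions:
 h(x) = Piecewise((-sqrt(pi)*C1*erf(x*sqrt(-k)/2)/sqrt(-k) - C2, (k > 0) | (k < 0)), (-C1*x - C2, True))


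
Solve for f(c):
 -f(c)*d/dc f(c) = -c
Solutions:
 f(c) = -sqrt(C1 + c^2)
 f(c) = sqrt(C1 + c^2)


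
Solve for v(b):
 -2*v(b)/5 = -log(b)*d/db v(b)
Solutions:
 v(b) = C1*exp(2*li(b)/5)


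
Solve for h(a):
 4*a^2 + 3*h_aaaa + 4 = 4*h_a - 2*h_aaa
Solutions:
 h(a) = C1 + C2*exp(-a*(2*2^(2/3)/(9*sqrt(705) + 239)^(1/3) + 4 + 2^(1/3)*(9*sqrt(705) + 239)^(1/3))/18)*sin(2^(1/3)*sqrt(3)*a*(-(9*sqrt(705) + 239)^(1/3) + 2*2^(1/3)/(9*sqrt(705) + 239)^(1/3))/18) + C3*exp(-a*(2*2^(2/3)/(9*sqrt(705) + 239)^(1/3) + 4 + 2^(1/3)*(9*sqrt(705) + 239)^(1/3))/18)*cos(2^(1/3)*sqrt(3)*a*(-(9*sqrt(705) + 239)^(1/3) + 2*2^(1/3)/(9*sqrt(705) + 239)^(1/3))/18) + C4*exp(a*(-2 + 2*2^(2/3)/(9*sqrt(705) + 239)^(1/3) + 2^(1/3)*(9*sqrt(705) + 239)^(1/3))/9) + a^3/3 + 2*a


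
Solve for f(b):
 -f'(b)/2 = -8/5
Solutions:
 f(b) = C1 + 16*b/5


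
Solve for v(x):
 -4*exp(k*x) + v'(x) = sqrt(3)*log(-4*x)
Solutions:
 v(x) = C1 + sqrt(3)*x*log(-x) + sqrt(3)*x*(-1 + 2*log(2)) + Piecewise((4*exp(k*x)/k, Ne(k, 0)), (4*x, True))


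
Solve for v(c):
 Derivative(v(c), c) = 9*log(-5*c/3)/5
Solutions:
 v(c) = C1 + 9*c*log(-c)/5 + 9*c*(-log(3) - 1 + log(5))/5


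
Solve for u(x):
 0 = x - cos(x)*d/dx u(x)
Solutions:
 u(x) = C1 + Integral(x/cos(x), x)


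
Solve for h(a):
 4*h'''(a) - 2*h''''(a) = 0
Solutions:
 h(a) = C1 + C2*a + C3*a^2 + C4*exp(2*a)


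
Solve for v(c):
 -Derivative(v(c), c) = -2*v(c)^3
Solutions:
 v(c) = -sqrt(2)*sqrt(-1/(C1 + 2*c))/2
 v(c) = sqrt(2)*sqrt(-1/(C1 + 2*c))/2


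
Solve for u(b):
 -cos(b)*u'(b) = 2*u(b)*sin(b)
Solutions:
 u(b) = C1*cos(b)^2


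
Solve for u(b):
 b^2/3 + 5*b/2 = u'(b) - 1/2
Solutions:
 u(b) = C1 + b^3/9 + 5*b^2/4 + b/2


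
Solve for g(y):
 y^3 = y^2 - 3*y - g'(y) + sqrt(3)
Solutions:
 g(y) = C1 - y^4/4 + y^3/3 - 3*y^2/2 + sqrt(3)*y


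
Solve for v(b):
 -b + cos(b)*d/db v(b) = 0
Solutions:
 v(b) = C1 + Integral(b/cos(b), b)


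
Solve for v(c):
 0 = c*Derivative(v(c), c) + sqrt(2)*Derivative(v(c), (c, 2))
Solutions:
 v(c) = C1 + C2*erf(2^(1/4)*c/2)


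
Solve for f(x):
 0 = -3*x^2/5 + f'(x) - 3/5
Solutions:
 f(x) = C1 + x^3/5 + 3*x/5


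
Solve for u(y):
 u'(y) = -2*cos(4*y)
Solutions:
 u(y) = C1 - sin(4*y)/2


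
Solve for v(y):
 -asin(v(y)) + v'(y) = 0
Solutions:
 Integral(1/asin(_y), (_y, v(y))) = C1 + y


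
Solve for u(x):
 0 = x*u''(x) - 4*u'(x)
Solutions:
 u(x) = C1 + C2*x^5


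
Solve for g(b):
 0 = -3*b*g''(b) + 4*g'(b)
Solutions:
 g(b) = C1 + C2*b^(7/3)


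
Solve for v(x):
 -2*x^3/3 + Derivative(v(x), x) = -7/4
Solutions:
 v(x) = C1 + x^4/6 - 7*x/4


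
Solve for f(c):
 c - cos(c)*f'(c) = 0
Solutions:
 f(c) = C1 + Integral(c/cos(c), c)


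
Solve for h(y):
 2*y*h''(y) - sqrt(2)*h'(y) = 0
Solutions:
 h(y) = C1 + C2*y^(sqrt(2)/2 + 1)


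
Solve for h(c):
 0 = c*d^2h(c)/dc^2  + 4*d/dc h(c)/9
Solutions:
 h(c) = C1 + C2*c^(5/9)


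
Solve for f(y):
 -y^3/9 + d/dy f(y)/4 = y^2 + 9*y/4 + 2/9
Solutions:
 f(y) = C1 + y^4/9 + 4*y^3/3 + 9*y^2/2 + 8*y/9


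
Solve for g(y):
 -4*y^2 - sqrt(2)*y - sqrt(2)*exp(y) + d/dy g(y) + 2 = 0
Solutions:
 g(y) = C1 + 4*y^3/3 + sqrt(2)*y^2/2 - 2*y + sqrt(2)*exp(y)


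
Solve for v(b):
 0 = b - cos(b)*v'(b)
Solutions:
 v(b) = C1 + Integral(b/cos(b), b)


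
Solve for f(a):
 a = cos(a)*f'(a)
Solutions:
 f(a) = C1 + Integral(a/cos(a), a)


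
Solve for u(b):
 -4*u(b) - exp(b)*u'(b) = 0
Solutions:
 u(b) = C1*exp(4*exp(-b))


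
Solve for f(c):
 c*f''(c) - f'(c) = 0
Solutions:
 f(c) = C1 + C2*c^2


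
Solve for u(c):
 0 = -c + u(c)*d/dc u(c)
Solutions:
 u(c) = -sqrt(C1 + c^2)
 u(c) = sqrt(C1 + c^2)


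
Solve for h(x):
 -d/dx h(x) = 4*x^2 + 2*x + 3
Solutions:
 h(x) = C1 - 4*x^3/3 - x^2 - 3*x


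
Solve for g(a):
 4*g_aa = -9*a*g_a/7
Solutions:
 g(a) = C1 + C2*erf(3*sqrt(14)*a/28)


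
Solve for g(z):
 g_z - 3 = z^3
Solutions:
 g(z) = C1 + z^4/4 + 3*z


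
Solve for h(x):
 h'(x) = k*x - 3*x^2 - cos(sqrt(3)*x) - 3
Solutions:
 h(x) = C1 + k*x^2/2 - x^3 - 3*x - sqrt(3)*sin(sqrt(3)*x)/3


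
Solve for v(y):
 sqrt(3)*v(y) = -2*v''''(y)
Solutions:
 v(y) = (C1*sin(2^(1/4)*3^(1/8)*y/2) + C2*cos(2^(1/4)*3^(1/8)*y/2))*exp(-2^(1/4)*3^(1/8)*y/2) + (C3*sin(2^(1/4)*3^(1/8)*y/2) + C4*cos(2^(1/4)*3^(1/8)*y/2))*exp(2^(1/4)*3^(1/8)*y/2)


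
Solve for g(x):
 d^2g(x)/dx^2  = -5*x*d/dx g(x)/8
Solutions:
 g(x) = C1 + C2*erf(sqrt(5)*x/4)


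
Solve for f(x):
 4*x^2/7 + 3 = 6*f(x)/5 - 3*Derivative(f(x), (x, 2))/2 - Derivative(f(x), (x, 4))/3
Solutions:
 f(x) = C1*exp(-sqrt(15)*x*sqrt(-15 + sqrt(385))/10) + C2*exp(sqrt(15)*x*sqrt(-15 + sqrt(385))/10) + C3*sin(sqrt(15)*x*sqrt(15 + sqrt(385))/10) + C4*cos(sqrt(15)*x*sqrt(15 + sqrt(385))/10) + 10*x^2/21 + 155/42


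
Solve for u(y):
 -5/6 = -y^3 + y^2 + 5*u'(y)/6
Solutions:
 u(y) = C1 + 3*y^4/10 - 2*y^3/5 - y


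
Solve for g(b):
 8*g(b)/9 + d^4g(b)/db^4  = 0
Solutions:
 g(b) = (C1*sin(2^(1/4)*sqrt(3)*b/3) + C2*cos(2^(1/4)*sqrt(3)*b/3))*exp(-2^(1/4)*sqrt(3)*b/3) + (C3*sin(2^(1/4)*sqrt(3)*b/3) + C4*cos(2^(1/4)*sqrt(3)*b/3))*exp(2^(1/4)*sqrt(3)*b/3)


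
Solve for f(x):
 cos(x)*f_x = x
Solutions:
 f(x) = C1 + Integral(x/cos(x), x)


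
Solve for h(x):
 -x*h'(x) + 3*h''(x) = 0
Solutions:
 h(x) = C1 + C2*erfi(sqrt(6)*x/6)


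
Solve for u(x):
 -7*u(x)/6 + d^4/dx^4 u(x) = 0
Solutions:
 u(x) = C1*exp(-6^(3/4)*7^(1/4)*x/6) + C2*exp(6^(3/4)*7^(1/4)*x/6) + C3*sin(6^(3/4)*7^(1/4)*x/6) + C4*cos(6^(3/4)*7^(1/4)*x/6)


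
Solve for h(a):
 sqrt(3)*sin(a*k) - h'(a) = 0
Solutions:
 h(a) = C1 - sqrt(3)*cos(a*k)/k


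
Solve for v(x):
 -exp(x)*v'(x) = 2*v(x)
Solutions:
 v(x) = C1*exp(2*exp(-x))


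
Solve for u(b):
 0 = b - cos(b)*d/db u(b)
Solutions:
 u(b) = C1 + Integral(b/cos(b), b)


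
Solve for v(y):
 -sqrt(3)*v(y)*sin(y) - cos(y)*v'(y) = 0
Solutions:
 v(y) = C1*cos(y)^(sqrt(3))


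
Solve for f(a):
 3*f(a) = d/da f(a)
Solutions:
 f(a) = C1*exp(3*a)


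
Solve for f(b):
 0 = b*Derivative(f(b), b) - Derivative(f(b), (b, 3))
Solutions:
 f(b) = C1 + Integral(C2*airyai(b) + C3*airybi(b), b)


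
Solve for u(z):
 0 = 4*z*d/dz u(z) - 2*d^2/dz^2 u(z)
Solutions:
 u(z) = C1 + C2*erfi(z)


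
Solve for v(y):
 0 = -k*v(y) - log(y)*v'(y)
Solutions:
 v(y) = C1*exp(-k*li(y))


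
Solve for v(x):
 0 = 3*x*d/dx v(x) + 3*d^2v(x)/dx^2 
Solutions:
 v(x) = C1 + C2*erf(sqrt(2)*x/2)


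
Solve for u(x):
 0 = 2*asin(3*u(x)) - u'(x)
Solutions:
 Integral(1/asin(3*_y), (_y, u(x))) = C1 + 2*x


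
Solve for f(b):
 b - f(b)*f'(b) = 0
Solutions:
 f(b) = -sqrt(C1 + b^2)
 f(b) = sqrt(C1 + b^2)


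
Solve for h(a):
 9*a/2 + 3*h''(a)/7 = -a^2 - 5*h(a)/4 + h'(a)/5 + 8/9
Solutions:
 h(a) = -4*a^2/5 - 482*a/125 + (C1*sin(2*sqrt(161)*a/15) + C2*cos(2*sqrt(161)*a/15))*exp(7*a/30) + 126536/196875


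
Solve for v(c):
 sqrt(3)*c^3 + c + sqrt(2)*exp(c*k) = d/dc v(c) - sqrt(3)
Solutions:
 v(c) = C1 + sqrt(3)*c^4/4 + c^2/2 + sqrt(3)*c + sqrt(2)*exp(c*k)/k


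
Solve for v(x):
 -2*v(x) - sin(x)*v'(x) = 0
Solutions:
 v(x) = C1*(cos(x) + 1)/(cos(x) - 1)


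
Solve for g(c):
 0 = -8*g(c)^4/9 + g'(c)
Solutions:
 g(c) = 3^(1/3)*(-1/(C1 + 8*c))^(1/3)
 g(c) = (-1/(C1 + 8*c))^(1/3)*(-3^(1/3) - 3^(5/6)*I)/2
 g(c) = (-1/(C1 + 8*c))^(1/3)*(-3^(1/3) + 3^(5/6)*I)/2


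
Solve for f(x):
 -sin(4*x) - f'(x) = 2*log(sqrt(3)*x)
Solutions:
 f(x) = C1 - 2*x*log(x) - x*log(3) + 2*x + cos(4*x)/4


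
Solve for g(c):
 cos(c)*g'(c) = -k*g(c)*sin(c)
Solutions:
 g(c) = C1*exp(k*log(cos(c)))


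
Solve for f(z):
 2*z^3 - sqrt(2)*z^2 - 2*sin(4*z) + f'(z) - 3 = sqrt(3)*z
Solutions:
 f(z) = C1 - z^4/2 + sqrt(2)*z^3/3 + sqrt(3)*z^2/2 + 3*z - cos(4*z)/2


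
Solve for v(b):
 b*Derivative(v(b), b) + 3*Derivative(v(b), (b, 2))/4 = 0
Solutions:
 v(b) = C1 + C2*erf(sqrt(6)*b/3)


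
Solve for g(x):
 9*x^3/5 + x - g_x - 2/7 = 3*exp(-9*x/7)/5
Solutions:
 g(x) = C1 + 9*x^4/20 + x^2/2 - 2*x/7 + 7*exp(-9*x/7)/15


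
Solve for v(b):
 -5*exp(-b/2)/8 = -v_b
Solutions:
 v(b) = C1 - 5*exp(-b/2)/4


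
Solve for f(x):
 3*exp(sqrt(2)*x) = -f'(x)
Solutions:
 f(x) = C1 - 3*sqrt(2)*exp(sqrt(2)*x)/2


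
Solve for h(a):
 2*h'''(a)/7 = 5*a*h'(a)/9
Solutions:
 h(a) = C1 + Integral(C2*airyai(420^(1/3)*a/6) + C3*airybi(420^(1/3)*a/6), a)


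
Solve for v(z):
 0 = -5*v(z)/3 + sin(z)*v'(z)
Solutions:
 v(z) = C1*(cos(z) - 1)^(5/6)/(cos(z) + 1)^(5/6)


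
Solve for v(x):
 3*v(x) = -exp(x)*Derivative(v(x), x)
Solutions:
 v(x) = C1*exp(3*exp(-x))


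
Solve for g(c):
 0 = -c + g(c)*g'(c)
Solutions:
 g(c) = -sqrt(C1 + c^2)
 g(c) = sqrt(C1 + c^2)


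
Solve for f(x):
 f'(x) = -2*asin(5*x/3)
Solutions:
 f(x) = C1 - 2*x*asin(5*x/3) - 2*sqrt(9 - 25*x^2)/5


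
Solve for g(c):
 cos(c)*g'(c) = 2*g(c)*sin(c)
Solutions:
 g(c) = C1/cos(c)^2


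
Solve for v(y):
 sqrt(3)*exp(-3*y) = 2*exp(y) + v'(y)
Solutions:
 v(y) = C1 - 2*exp(y) - sqrt(3)*exp(-3*y)/3


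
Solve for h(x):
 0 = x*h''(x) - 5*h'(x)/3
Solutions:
 h(x) = C1 + C2*x^(8/3)


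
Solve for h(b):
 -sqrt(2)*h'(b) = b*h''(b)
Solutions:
 h(b) = C1 + C2*b^(1 - sqrt(2))


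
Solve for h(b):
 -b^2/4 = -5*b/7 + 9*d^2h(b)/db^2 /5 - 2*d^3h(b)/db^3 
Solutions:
 h(b) = C1 + C2*b + C3*exp(9*b/10) - 5*b^4/432 + 25*b^3/1701 + 250*b^2/5103


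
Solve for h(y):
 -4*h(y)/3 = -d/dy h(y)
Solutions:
 h(y) = C1*exp(4*y/3)


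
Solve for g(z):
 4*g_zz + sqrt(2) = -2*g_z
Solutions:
 g(z) = C1 + C2*exp(-z/2) - sqrt(2)*z/2


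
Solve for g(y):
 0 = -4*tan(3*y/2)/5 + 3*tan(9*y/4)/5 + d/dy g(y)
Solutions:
 g(y) = C1 - 8*log(cos(3*y/2))/15 + 4*log(cos(9*y/4))/15


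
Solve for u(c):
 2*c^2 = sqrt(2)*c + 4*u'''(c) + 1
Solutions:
 u(c) = C1 + C2*c + C3*c^2 + c^5/120 - sqrt(2)*c^4/96 - c^3/24


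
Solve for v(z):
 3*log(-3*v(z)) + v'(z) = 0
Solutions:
 Integral(1/(log(-_y) + log(3)), (_y, v(z)))/3 = C1 - z


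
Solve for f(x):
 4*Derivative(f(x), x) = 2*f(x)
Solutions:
 f(x) = C1*exp(x/2)


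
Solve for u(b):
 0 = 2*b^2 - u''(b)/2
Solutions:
 u(b) = C1 + C2*b + b^4/3


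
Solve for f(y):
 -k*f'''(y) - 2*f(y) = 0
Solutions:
 f(y) = C1*exp(2^(1/3)*y*(-1/k)^(1/3)) + C2*exp(2^(1/3)*y*(-1/k)^(1/3)*(-1 + sqrt(3)*I)/2) + C3*exp(-2^(1/3)*y*(-1/k)^(1/3)*(1 + sqrt(3)*I)/2)


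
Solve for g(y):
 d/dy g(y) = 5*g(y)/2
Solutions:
 g(y) = C1*exp(5*y/2)


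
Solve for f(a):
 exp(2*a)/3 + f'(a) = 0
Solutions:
 f(a) = C1 - exp(2*a)/6


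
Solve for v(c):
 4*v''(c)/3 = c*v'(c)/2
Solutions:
 v(c) = C1 + C2*erfi(sqrt(3)*c/4)


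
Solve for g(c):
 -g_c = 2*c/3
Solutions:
 g(c) = C1 - c^2/3


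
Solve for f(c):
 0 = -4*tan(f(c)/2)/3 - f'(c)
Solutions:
 f(c) = -2*asin(C1*exp(-2*c/3)) + 2*pi
 f(c) = 2*asin(C1*exp(-2*c/3))


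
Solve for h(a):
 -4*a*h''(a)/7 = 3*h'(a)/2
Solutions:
 h(a) = C1 + C2/a^(13/8)


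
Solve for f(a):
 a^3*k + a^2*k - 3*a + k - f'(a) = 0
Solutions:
 f(a) = C1 + a^4*k/4 + a^3*k/3 - 3*a^2/2 + a*k


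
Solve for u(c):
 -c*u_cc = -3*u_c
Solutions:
 u(c) = C1 + C2*c^4


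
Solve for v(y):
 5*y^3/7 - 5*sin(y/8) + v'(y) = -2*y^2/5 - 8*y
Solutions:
 v(y) = C1 - 5*y^4/28 - 2*y^3/15 - 4*y^2 - 40*cos(y/8)


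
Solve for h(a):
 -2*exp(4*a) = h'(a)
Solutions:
 h(a) = C1 - exp(4*a)/2


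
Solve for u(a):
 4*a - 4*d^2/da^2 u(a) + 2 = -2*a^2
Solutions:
 u(a) = C1 + C2*a + a^4/24 + a^3/6 + a^2/4


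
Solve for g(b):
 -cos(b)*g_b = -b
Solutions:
 g(b) = C1 + Integral(b/cos(b), b)


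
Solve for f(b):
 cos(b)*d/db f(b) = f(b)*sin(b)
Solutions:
 f(b) = C1/cos(b)


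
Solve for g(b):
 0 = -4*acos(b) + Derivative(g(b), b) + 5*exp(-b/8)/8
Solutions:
 g(b) = C1 + 4*b*acos(b) - 4*sqrt(1 - b^2) + 5*exp(-b/8)


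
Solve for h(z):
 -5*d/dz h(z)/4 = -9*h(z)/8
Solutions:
 h(z) = C1*exp(9*z/10)


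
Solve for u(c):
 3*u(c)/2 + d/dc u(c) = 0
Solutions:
 u(c) = C1*exp(-3*c/2)


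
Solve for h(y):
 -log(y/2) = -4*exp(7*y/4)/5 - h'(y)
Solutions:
 h(y) = C1 + y*log(y) + y*(-1 - log(2)) - 16*exp(7*y/4)/35


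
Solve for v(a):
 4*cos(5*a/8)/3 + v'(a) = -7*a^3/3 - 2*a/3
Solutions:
 v(a) = C1 - 7*a^4/12 - a^2/3 - 32*sin(5*a/8)/15


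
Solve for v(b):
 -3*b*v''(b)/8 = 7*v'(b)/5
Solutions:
 v(b) = C1 + C2/b^(41/15)


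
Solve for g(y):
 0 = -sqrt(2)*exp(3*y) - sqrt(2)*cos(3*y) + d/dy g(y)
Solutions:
 g(y) = C1 + sqrt(2)*exp(3*y)/3 + sqrt(2)*sin(3*y)/3


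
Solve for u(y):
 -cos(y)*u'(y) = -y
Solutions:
 u(y) = C1 + Integral(y/cos(y), y)


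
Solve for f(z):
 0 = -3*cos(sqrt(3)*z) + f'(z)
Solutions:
 f(z) = C1 + sqrt(3)*sin(sqrt(3)*z)


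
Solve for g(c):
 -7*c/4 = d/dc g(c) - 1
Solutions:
 g(c) = C1 - 7*c^2/8 + c


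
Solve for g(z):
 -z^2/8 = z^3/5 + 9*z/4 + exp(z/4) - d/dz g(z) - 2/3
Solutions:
 g(z) = C1 + z^4/20 + z^3/24 + 9*z^2/8 - 2*z/3 + 4*exp(z/4)


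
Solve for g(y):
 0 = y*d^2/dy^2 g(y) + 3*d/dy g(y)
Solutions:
 g(y) = C1 + C2/y^2


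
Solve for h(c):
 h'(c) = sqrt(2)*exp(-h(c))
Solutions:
 h(c) = log(C1 + sqrt(2)*c)
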